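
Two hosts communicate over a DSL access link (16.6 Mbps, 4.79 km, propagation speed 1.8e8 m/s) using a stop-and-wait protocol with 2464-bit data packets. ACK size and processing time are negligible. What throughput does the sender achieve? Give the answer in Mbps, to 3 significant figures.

t_tx = L/R = 2464/1.66e+07 = 0.000148434 s.
t_prop = 4790/180000000 = 2.66111e-05 s; RTT = 5.32222e-05 s.
Cycle = t_tx + RTT = 0.000201656 s.
Throughput = L / cycle = 2464 / 0.000201656 = 12.2 Mbps.

12.2 Mbps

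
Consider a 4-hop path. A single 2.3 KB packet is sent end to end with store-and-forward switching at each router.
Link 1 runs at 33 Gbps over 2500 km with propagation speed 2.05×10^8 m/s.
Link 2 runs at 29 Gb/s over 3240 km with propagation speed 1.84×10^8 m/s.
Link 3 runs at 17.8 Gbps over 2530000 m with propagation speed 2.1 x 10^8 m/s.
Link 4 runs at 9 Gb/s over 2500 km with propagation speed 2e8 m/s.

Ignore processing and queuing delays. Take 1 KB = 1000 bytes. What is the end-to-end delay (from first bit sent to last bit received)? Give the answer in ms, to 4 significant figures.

54.36 ms

L = 18400 bits.
Transmission delays (L/R per hop): 0.000557576, 0.000634483, 0.00103371, 0.00204444 ms; sum = 0.00427021 ms.
Propagation delays (d/s per hop): 12.1951, 17.6087, 12.0476, 12.5 ms; sum = 54.3514 ms.
End-to-end = 54.36 ms.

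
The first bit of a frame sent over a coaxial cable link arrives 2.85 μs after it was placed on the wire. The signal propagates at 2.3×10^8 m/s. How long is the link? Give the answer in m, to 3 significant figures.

d = s × t_prop = 2.3e+08 × 2.85e-06 = 656 m.

656 m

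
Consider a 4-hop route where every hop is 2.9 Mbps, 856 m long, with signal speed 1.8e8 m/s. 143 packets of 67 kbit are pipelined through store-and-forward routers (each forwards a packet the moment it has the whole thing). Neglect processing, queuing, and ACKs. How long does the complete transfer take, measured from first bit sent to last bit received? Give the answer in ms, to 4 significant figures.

Per-hop transmission t_tx = L/R = 67000/2900000 = 23.1034 ms.
Per-hop propagation t_prop = 856/180000000 = 0.00475556 ms.
Pipeline fill: first packet needs 4·t_tx to clear all hops; remaining 142 packets each add one t_tx.
Total = (4+143-1)·t_tx + 4·t_prop = 146·23.1034 + 4·0.00475556 = 3373 ms.

3373 ms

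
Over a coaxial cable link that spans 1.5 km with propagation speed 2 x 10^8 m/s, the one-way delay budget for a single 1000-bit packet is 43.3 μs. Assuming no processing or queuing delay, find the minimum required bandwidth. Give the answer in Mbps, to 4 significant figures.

27.93 Mbps

Propagation delay = 1500 / 200000000 = 7.5 μs.
Transmission budget = 43.3 − 7.5 = 35.8 μs.
R ≥ L / t_tx = 1000 bits / 3.58e-05 s = 27.93 Mbps.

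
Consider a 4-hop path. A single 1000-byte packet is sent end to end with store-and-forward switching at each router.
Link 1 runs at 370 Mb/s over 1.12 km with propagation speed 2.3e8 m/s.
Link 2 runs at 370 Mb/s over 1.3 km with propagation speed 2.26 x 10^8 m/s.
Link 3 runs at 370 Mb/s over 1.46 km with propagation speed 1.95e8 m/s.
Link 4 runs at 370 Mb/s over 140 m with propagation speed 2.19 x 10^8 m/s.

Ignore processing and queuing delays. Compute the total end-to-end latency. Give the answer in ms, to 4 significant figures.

0.1052 ms

L = 1000 × 8 = 8000 bits.
Transmission delay per hop = L/R = 8000/370000000 = 0.0216216 ms; 4 hops → 0.0864865 ms.
Propagation delays (d/s per hop): 0.00486957, 0.00575221, 0.00748718, 0.000639269 ms; sum = 0.0187482 ms.
End-to-end = 0.1052 ms.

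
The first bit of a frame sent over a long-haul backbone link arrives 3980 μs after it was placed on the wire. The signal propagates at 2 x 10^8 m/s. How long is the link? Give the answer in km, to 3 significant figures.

d = s × t_prop = 200000000 × 0.00398 = 796 km.

796 km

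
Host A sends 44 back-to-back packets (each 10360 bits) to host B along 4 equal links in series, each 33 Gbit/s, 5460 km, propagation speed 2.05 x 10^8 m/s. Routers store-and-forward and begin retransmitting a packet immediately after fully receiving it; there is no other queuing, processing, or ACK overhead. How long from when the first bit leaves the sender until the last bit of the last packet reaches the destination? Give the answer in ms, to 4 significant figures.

106.6 ms

Per-hop transmission t_tx = L/R = 10360/33000000000 = 0.000313939 ms.
Per-hop propagation t_prop = 5460000/2.05e+08 = 26.6341 ms.
Pipeline fill: first packet needs 4·t_tx to clear all hops; remaining 43 packets each add one t_tx.
Total = (4+44-1)·t_tx + 4·t_prop = 47·0.000313939 + 4·26.6341 = 106.6 ms.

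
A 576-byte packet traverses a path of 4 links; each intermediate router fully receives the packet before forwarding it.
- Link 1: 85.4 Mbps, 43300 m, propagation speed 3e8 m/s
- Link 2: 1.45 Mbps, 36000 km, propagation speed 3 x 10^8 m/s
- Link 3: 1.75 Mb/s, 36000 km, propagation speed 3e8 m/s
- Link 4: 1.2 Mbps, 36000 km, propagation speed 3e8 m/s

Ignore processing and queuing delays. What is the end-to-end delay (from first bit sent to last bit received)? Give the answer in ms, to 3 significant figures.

370 ms

L = 576 × 8 = 4608 bits.
Transmission delays (L/R per hop): 0.0539578, 3.17793, 2.63314, 3.84 ms; sum = 9.70503 ms.
Propagation delays (d/s per hop): 0.144333, 120, 120, 120 ms; sum = 360.144 ms.
End-to-end = 370 ms.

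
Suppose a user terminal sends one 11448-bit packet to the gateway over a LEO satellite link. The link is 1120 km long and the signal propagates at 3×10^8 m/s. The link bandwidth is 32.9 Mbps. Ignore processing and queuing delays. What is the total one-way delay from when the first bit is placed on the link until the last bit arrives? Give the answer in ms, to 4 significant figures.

Transmission delay = L/R = 11448 / 32900000 = 0.347964 ms.
Propagation delay = d/s = 1120000 m / 300000000 m/s = 3.73333 ms.
Total = 4.081 ms.

4.081 ms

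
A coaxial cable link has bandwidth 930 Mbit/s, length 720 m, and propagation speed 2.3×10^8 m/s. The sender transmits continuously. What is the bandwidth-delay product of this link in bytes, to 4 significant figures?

363.9 bytes

Propagation delay = 720 / 2.3e+08 = 3.13043e-06 s.
BDP = R × t_prop = 930000000 × 3.13043e-06 = 2911.3 bits.
In bytes: 2911.3/8 = 363.9 bytes.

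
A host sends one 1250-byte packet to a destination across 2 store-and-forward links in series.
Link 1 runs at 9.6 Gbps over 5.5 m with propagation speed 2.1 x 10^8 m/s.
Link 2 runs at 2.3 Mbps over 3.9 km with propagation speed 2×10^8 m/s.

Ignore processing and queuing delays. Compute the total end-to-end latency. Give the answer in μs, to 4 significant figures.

L = 1250 × 8 = 10000 bits.
Transmission delays (L/R per hop): 1.04167, 4347.83 μs; sum = 4348.87 μs.
Propagation delays (d/s per hop): 0.0261905, 19.5 μs; sum = 19.5262 μs.
End-to-end = 4368 μs.

4368 μs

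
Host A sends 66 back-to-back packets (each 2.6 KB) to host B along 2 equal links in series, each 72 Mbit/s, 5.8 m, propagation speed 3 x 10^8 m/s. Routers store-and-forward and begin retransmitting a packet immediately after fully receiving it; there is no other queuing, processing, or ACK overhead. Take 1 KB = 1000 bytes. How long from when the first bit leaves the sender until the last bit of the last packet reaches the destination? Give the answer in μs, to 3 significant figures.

Per-hop transmission t_tx = L/R = 20800/72000000 = 288.889 μs.
Per-hop propagation t_prop = 5.8/300000000 = 0.0193333 μs.
Pipeline fill: first packet needs 2·t_tx to clear all hops; remaining 65 packets each add one t_tx.
Total = (2+66-1)·t_tx + 2·t_prop = 67·288.889 + 2·0.0193333 = 19400 μs.

19400 μs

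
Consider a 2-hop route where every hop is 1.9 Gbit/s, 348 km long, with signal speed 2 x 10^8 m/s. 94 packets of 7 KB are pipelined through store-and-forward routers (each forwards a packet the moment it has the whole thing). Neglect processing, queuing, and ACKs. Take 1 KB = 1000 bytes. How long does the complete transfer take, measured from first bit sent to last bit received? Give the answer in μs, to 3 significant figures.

6280 μs

Per-hop transmission t_tx = L/R = 56000/1900000000 = 29.4737 μs.
Per-hop propagation t_prop = 348000/200000000 = 1740 μs.
Pipeline fill: first packet needs 2·t_tx to clear all hops; remaining 93 packets each add one t_tx.
Total = (2+94-1)·t_tx + 2·t_prop = 95·29.4737 + 2·1740 = 6280 μs.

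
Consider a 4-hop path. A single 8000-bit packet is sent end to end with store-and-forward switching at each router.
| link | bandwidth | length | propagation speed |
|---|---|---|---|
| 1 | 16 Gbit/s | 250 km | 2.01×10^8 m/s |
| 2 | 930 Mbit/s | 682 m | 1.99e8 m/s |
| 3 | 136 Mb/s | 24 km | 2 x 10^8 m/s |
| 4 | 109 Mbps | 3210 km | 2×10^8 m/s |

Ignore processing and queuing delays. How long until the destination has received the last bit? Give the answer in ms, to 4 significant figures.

17.56 ms

Transmission delays (L/R per hop): 0.0005, 0.00860215, 0.0588235, 0.0733945 ms; sum = 0.14132 ms.
Propagation delays (d/s per hop): 1.24378, 0.00342714, 0.12, 16.05 ms; sum = 17.4172 ms.
End-to-end = 17.56 ms.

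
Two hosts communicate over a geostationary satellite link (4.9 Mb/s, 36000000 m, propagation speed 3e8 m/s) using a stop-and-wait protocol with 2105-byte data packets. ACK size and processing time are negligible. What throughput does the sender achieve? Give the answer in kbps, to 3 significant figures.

69.2 kbps

t_tx = L/R = 16840/4900000 = 0.00343673 s.
t_prop = 36000000/300000000 = 0.12 s; RTT = 0.24 s.
Cycle = t_tx + RTT = 0.243437 s.
Throughput = L / cycle = 16840 / 0.243437 = 69.2 kbps.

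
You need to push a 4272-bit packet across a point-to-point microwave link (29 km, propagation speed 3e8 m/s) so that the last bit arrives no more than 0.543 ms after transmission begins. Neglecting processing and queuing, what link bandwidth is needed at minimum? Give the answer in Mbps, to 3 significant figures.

9.57 Mbps

Propagation delay = 29000 / 300000000 = 0.0966667 ms.
Transmission budget = 0.543 − 0.0966667 = 0.446333 ms.
R ≥ L / t_tx = 4272 bits / 0.000446333 s = 9.57 Mbps.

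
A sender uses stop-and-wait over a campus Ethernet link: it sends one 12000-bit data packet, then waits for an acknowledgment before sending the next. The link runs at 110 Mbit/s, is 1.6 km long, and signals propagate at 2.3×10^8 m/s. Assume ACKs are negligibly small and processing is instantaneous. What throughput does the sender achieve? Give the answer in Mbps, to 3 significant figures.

97.6 Mbps

t_tx = L/R = 12000/110000000 = 0.000109091 s.
t_prop = 1600/2.3e+08 = 6.95652e-06 s; RTT = 1.3913e-05 s.
Cycle = t_tx + RTT = 0.000123004 s.
Throughput = L / cycle = 12000 / 0.000123004 = 97.6 Mbps.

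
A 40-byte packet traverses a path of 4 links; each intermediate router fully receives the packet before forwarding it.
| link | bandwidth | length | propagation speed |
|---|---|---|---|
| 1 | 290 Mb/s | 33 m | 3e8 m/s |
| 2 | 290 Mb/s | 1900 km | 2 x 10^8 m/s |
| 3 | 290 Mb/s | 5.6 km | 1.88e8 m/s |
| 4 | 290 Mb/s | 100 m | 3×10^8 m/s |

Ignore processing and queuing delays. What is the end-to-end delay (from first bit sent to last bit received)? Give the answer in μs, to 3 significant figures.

9530 μs

L = 40 × 8 = 320 bits.
Transmission delay per hop = L/R = 320/290000000 = 1.10345 μs; 4 hops → 4.41379 μs.
Propagation delays (d/s per hop): 0.11, 9500, 29.7872, 0.333333 μs; sum = 9530.23 μs.
End-to-end = 9530 μs.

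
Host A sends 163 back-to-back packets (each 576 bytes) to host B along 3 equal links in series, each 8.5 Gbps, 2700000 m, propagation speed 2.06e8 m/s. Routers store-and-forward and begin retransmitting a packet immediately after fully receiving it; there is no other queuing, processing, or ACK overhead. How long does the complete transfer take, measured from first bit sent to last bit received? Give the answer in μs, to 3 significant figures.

39400 μs

Per-hop transmission t_tx = L/R = 4608/8500000000 = 0.542118 μs.
Per-hop propagation t_prop = 2700000/206000000 = 13106.8 μs.
Pipeline fill: first packet needs 3·t_tx to clear all hops; remaining 162 packets each add one t_tx.
Total = (3+163-1)·t_tx + 3·t_prop = 165·0.542118 + 3·13106.8 = 39400 μs.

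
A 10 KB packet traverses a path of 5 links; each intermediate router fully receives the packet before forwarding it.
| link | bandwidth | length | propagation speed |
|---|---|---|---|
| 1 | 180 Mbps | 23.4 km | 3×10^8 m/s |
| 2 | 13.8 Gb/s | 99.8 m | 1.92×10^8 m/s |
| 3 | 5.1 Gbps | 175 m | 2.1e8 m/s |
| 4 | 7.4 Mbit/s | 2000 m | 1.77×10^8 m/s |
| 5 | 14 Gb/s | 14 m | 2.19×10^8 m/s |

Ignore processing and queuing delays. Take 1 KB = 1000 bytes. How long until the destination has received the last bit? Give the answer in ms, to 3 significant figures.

11.4 ms

L = 80000 bits.
Transmission delays (L/R per hop): 0.444444, 0.0057971, 0.0156863, 10.8108, 0.00571429 ms; sum = 11.2825 ms.
Propagation delays (d/s per hop): 0.078, 0.000519792, 0.000833333, 0.0112994, 6.39269e-05 ms; sum = 0.0907165 ms.
End-to-end = 11.4 ms.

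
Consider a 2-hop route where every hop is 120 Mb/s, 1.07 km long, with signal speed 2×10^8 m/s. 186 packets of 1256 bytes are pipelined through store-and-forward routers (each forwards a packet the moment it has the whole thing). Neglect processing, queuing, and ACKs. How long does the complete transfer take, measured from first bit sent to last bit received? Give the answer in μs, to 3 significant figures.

15700 μs

Per-hop transmission t_tx = L/R = 10048/120000000 = 83.7333 μs.
Per-hop propagation t_prop = 1070/200000000 = 5.35 μs.
Pipeline fill: first packet needs 2·t_tx to clear all hops; remaining 185 packets each add one t_tx.
Total = (2+186-1)·t_tx + 2·t_prop = 187·83.7333 + 2·5.35 = 15700 μs.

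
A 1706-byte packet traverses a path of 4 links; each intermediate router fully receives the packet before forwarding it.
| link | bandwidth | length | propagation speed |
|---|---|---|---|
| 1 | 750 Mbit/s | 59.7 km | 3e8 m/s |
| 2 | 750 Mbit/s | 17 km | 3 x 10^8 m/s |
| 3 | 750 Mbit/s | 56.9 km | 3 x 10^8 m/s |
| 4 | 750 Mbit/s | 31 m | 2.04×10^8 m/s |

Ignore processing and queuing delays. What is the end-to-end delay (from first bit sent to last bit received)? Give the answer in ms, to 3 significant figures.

L = 1706 × 8 = 13648 bits.
Transmission delay per hop = L/R = 13648/750000000 = 0.0181973 ms; 4 hops → 0.0727893 ms.
Propagation delays (d/s per hop): 0.199, 0.0566667, 0.189667, 0.000151961 ms; sum = 0.445485 ms.
End-to-end = 0.518 ms.

0.518 ms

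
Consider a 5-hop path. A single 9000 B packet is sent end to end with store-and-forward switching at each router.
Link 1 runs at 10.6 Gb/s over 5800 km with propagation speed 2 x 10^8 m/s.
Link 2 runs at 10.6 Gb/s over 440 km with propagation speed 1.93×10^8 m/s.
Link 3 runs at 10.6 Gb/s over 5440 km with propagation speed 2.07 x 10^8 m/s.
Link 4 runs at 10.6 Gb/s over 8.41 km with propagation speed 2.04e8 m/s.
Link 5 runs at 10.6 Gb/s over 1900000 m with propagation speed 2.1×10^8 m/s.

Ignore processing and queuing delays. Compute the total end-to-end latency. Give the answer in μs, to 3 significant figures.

66700 μs

L = 9000 × 8 = 72000 bits.
Transmission delay per hop = L/R = 72000/10600000000 = 6.79245 μs; 5 hops → 33.9623 μs.
Propagation delays (d/s per hop): 29000, 2279.79, 26280.2, 41.2255, 9047.62 μs; sum = 66648.8 μs.
End-to-end = 66700 μs.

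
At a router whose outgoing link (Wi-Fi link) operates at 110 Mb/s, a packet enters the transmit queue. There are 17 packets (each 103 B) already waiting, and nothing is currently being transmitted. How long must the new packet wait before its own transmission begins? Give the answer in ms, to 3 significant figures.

0.127 ms

Each queued packet: L/R = 824/110000000 = 0.00749091 ms.
17 queued → 0.127345 ms.
Queuing delay = 0.127 ms.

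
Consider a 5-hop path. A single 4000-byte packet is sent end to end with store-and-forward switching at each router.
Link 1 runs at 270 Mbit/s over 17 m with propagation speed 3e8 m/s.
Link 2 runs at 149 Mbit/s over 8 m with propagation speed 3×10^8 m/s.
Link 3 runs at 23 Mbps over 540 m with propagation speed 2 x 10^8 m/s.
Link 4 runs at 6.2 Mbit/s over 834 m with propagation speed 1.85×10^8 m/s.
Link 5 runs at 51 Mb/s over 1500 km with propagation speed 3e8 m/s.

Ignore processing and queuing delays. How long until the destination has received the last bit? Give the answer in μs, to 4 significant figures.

L = 4000 × 8 = 32000 bits.
Transmission delays (L/R per hop): 118.519, 214.765, 1391.3, 5161.29, 627.451 μs; sum = 7513.33 μs.
Propagation delays (d/s per hop): 0.0566667, 0.0266667, 2.7, 4.50811, 5000 μs; sum = 5007.29 μs.
End-to-end = 12520 μs.

12520 μs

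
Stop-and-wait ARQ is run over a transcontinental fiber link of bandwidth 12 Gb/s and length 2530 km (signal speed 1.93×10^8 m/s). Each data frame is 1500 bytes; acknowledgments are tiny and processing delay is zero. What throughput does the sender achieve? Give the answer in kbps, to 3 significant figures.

458 kbps

t_tx = L/R = 12000/12000000000 = 1e-06 s.
t_prop = 2530000/193000000 = 0.0131088 s; RTT = 0.0262176 s.
Cycle = t_tx + RTT = 0.0262186 s.
Throughput = L / cycle = 12000 / 0.0262186 = 458 kbps.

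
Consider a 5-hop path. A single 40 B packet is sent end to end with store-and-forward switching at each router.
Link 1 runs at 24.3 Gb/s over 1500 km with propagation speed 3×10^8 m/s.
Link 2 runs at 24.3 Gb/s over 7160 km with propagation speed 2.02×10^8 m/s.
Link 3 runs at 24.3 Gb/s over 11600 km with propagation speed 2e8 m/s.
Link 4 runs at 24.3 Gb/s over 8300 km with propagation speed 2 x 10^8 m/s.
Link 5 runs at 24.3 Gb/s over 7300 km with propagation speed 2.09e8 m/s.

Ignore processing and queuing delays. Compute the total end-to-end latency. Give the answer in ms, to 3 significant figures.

175 ms

L = 40 × 8 = 320 bits.
Transmission delay per hop = L/R = 320/24300000000 = 1.31687e-05 ms; 5 hops → 6.58436e-05 ms.
Propagation delays (d/s per hop): 5, 35.4455, 58, 41.5, 34.9282 ms; sum = 174.874 ms.
End-to-end = 175 ms.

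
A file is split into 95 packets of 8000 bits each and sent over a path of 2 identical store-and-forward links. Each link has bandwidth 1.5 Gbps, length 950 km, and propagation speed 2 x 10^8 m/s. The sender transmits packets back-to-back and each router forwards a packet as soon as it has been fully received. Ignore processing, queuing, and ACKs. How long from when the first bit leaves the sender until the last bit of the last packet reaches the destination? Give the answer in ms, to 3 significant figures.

10.0 ms

Per-hop transmission t_tx = L/R = 8000/1500000000 = 0.00533333 ms.
Per-hop propagation t_prop = 950000/200000000 = 4.75 ms.
Pipeline fill: first packet needs 2·t_tx to clear all hops; remaining 94 packets each add one t_tx.
Total = (2+95-1)·t_tx + 2·t_prop = 96·0.00533333 + 2·4.75 = 10.0 ms.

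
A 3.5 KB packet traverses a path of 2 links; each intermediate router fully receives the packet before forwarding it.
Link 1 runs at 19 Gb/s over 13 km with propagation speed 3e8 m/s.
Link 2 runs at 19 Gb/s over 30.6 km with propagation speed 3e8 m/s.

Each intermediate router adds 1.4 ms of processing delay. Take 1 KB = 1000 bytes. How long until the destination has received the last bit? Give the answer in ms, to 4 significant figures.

L = 28000 bits.
Transmission delay per hop = L/R = 28000/19000000000 = 0.00147368 ms; 2 hops → 0.00294737 ms.
Propagation delays (d/s per hop): 0.0433333, 0.102 ms; sum = 0.145333 ms.
Processing at 1 router(s): 1 × 1.4 ms = 1.4 ms.
End-to-end = 1.548 ms.

1.548 ms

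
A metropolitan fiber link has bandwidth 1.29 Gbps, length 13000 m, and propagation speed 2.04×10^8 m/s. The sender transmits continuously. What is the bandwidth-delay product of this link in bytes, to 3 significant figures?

10300 bytes

Propagation delay = 13000 / 204000000 = 6.37255e-05 s.
BDP = R × t_prop = 1290000000 × 6.37255e-05 = 82205.9 bits.
In bytes: 82205.9/8 = 10300 bytes.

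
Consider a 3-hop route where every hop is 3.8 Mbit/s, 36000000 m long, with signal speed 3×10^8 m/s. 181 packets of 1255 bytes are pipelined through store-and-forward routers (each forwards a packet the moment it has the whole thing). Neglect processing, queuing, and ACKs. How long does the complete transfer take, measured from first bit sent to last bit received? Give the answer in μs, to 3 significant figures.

844000 μs

Per-hop transmission t_tx = L/R = 10040/3800000 = 2642.11 μs.
Per-hop propagation t_prop = 36000000/300000000 = 120000 μs.
Pipeline fill: first packet needs 3·t_tx to clear all hops; remaining 180 packets each add one t_tx.
Total = (3+181-1)·t_tx + 3·t_prop = 183·2642.11 + 3·120000 = 844000 μs.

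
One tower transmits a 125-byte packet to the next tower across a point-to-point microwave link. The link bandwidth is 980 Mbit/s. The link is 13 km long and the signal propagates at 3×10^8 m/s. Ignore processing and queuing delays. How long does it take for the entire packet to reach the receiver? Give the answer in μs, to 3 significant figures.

L = 125 × 8 = 1000 bits.
Transmission delay = L/R = 1000 / 980000000 = 1.02041 μs.
Propagation delay = d/s = 13000 m / 300000000 m/s = 43.3333 μs.
Total = 44.4 μs.

44.4 μs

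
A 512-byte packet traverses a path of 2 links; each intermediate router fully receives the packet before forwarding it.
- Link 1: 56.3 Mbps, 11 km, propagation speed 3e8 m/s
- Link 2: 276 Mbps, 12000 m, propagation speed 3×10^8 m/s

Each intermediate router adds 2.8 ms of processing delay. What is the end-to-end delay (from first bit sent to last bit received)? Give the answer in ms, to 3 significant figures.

L = 512 × 8 = 4096 bits.
Transmission delays (L/R per hop): 0.0727531, 0.0148406 ms; sum = 0.0875937 ms.
Propagation delays (d/s per hop): 0.0366667, 0.04 ms; sum = 0.0766667 ms.
Processing at 1 router(s): 1 × 2.8 ms = 2.8 ms.
End-to-end = 2.96 ms.

2.96 ms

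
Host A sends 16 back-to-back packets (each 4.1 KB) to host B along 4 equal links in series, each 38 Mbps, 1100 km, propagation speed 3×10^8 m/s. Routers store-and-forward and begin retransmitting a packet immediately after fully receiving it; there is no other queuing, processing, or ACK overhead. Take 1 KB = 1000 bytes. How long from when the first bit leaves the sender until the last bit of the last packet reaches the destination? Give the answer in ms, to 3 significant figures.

Per-hop transmission t_tx = L/R = 32800/38000000 = 0.863158 ms.
Per-hop propagation t_prop = 1100000/300000000 = 3.66667 ms.
Pipeline fill: first packet needs 4·t_tx to clear all hops; remaining 15 packets each add one t_tx.
Total = (4+16-1)·t_tx + 4·t_prop = 19·0.863158 + 4·3.66667 = 31.1 ms.

31.1 ms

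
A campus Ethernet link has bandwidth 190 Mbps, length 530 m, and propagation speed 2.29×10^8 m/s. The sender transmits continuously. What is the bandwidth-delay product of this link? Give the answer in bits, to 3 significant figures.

Propagation delay = 530 / 229000000 = 2.31441e-06 s.
BDP = R × t_prop = 190000000 × 2.31441e-06 = 439.738 bits.

440 bits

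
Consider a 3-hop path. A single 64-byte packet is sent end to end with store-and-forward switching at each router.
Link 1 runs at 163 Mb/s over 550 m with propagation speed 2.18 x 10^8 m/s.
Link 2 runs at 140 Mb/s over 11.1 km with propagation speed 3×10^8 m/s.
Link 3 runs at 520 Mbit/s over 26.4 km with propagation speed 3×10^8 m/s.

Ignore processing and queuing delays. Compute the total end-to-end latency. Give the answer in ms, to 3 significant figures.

0.135 ms

L = 64 × 8 = 512 bits.
Transmission delays (L/R per hop): 0.0031411, 0.00365714, 0.000984615 ms; sum = 0.00778286 ms.
Propagation delays (d/s per hop): 0.00252294, 0.037, 0.088 ms; sum = 0.127523 ms.
End-to-end = 0.135 ms.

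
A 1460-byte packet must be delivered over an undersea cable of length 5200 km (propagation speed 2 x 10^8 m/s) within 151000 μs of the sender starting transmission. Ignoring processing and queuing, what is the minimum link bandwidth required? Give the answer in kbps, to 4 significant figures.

L = 11680 bits.
Propagation delay = 5200000 / 200000000 = 26000 μs.
Transmission budget = 151000 − 26000 = 125000 μs.
R ≥ L / t_tx = 11680 bits / 0.125 s = 93.44 kbps.

93.44 kbps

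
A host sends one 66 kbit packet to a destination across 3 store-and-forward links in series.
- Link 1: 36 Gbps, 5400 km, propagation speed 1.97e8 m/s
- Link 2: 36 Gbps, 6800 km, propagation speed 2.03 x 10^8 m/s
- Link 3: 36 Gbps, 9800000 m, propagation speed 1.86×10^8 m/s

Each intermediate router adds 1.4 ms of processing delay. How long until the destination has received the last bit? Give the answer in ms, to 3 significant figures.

L = 66000 bits.
Transmission delay per hop = L/R = 66000/36000000000 = 0.00183333 ms; 3 hops → 0.0055 ms.
Propagation delays (d/s per hop): 27.4112, 33.4975, 52.6882 ms; sum = 113.597 ms.
Processing at 2 router(s): 2 × 1.4 ms = 2.8 ms.
End-to-end = 116 ms.

116 ms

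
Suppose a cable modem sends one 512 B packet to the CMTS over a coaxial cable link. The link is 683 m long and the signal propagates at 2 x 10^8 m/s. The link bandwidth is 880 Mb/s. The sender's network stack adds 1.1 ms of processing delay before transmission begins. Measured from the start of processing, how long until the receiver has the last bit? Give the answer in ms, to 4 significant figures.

L = 512 × 8 = 4096 bits.
Transmission delay = L/R = 4096 / 880000000 = 0.00465455 ms.
Propagation delay = d/s = 683 m / 200000000 m/s = 0.003415 ms.
Plus processing delay 1.1 ms = 1.1 ms.
Total = 1.108 ms.

1.108 ms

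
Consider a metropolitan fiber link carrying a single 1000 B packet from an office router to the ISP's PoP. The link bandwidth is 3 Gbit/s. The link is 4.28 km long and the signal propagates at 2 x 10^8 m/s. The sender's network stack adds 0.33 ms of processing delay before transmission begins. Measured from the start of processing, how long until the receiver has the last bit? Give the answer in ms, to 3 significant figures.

L = 1000 × 8 = 8000 bits.
Transmission delay = L/R = 8000 / 3000000000 = 0.00266667 ms.
Propagation delay = d/s = 4280 m / 200000000 m/s = 0.0214 ms.
Plus processing delay 0.33 ms = 0.33 ms.
Total = 0.354 ms.

0.354 ms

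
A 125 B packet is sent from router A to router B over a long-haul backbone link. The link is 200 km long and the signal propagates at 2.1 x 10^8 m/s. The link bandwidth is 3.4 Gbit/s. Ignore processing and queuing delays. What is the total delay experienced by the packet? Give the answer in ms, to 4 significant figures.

0.9527 ms

L = 125 × 8 = 1000 bits.
Transmission delay = L/R = 1000 / 3400000000 = 0.000294118 ms.
Propagation delay = d/s = 200000 m / 210000000 m/s = 0.952381 ms.
Total = 0.9527 ms.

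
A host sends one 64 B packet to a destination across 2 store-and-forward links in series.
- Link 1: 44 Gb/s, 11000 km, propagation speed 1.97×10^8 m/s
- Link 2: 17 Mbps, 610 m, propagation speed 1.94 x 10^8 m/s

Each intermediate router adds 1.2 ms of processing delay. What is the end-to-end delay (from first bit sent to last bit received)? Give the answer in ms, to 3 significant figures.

L = 64 × 8 = 512 bits.
Transmission delays (L/R per hop): 1.16364e-05, 0.0301176 ms; sum = 0.0301293 ms.
Propagation delays (d/s per hop): 55.8376, 0.00314433 ms; sum = 55.8407 ms.
Processing at 1 router(s): 1 × 1.2 ms = 1.2 ms.
End-to-end = 57.1 ms.

57.1 ms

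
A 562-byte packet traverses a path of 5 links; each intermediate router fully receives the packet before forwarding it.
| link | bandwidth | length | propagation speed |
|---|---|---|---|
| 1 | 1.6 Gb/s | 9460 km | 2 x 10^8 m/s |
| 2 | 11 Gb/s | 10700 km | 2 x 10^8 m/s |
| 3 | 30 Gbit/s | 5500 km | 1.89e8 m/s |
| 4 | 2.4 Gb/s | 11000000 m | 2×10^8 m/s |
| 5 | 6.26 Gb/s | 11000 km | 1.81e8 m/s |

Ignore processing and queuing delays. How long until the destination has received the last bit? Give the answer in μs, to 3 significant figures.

L = 562 × 8 = 4496 bits.
Transmission delays (L/R per hop): 2.81, 0.408727, 0.149867, 1.87333, 0.718211 μs; sum = 5.96014 μs.
Propagation delays (d/s per hop): 47300, 53500, 29100.5, 55000, 60773.5 μs; sum = 245674 μs.
End-to-end = 246000 μs.

246000 μs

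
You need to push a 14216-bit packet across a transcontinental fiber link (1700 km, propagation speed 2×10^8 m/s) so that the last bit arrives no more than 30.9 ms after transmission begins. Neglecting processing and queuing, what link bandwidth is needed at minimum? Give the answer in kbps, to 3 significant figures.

Propagation delay = 1700000 / 200000000 = 8.5 ms.
Transmission budget = 30.9 − 8.5 = 22.4 ms.
R ≥ L / t_tx = 14216 bits / 0.0224 s = 635 kbps.

635 kbps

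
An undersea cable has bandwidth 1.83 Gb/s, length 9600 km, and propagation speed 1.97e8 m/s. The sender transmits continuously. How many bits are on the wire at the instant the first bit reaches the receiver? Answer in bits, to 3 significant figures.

89200000 bits

Propagation delay = 9600000 / 197000000 = 0.048731 s.
BDP = R × t_prop = 1830000000 × 0.048731 = 89177700 bits.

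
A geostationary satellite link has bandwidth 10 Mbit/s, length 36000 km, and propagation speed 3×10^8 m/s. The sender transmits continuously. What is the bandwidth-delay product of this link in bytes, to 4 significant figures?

Propagation delay = 36000000 / 300000000 = 0.12 s.
BDP = R × t_prop = 10000000 × 0.12 = 1200000 bits.
In bytes: 1200000/8 = 150000 bytes.

150000 bytes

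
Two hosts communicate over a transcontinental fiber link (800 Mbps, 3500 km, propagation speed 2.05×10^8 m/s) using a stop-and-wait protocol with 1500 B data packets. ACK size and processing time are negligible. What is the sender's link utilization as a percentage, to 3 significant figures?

0.0439 %

t_tx = L/R = 12000/800000000 = 1.5e-05 s.
t_prop = 3500000/2.05e+08 = 0.0170732 s; RTT = 0.0341463 s.
Cycle = t_tx + RTT = 0.0341613 s.
Utilization = t_tx / cycle = 1.5e-05/0.0341613 = 0.0439 %.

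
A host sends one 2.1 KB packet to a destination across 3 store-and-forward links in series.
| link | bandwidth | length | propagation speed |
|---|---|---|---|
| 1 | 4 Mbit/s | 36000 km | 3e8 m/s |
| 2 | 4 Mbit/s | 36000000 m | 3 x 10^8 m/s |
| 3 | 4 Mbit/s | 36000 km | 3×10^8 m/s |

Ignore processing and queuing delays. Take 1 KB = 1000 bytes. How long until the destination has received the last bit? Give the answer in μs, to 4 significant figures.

L = 16800 bits.
Transmission delay per hop = L/R = 16800/4000000 = 4200 μs; 3 hops → 12600 μs.
Propagation delays (d/s per hop): 120000, 120000, 120000 μs; sum = 360000 μs.
End-to-end = 372600 μs.

372600 μs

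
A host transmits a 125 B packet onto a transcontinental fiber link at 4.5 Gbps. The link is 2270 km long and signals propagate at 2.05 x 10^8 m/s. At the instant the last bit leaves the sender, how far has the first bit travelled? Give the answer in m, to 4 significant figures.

45.56 m

t_tx = L/R = 1000/4500000000 = 2.22222e-07 s.
Distance = s × t_tx = 2.05e+08 × 2.22222e-07 = 45.56 m.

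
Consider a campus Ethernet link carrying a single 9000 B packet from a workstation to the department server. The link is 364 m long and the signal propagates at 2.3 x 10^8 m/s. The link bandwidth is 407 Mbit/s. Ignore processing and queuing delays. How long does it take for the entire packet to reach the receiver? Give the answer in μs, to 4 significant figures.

L = 9000 × 8 = 72000 bits.
Transmission delay = L/R = 72000 / 407000000 = 176.904 μs.
Propagation delay = d/s = 364 m / 2.3e+08 m/s = 1.58261 μs.
Total = 178.5 μs.

178.5 μs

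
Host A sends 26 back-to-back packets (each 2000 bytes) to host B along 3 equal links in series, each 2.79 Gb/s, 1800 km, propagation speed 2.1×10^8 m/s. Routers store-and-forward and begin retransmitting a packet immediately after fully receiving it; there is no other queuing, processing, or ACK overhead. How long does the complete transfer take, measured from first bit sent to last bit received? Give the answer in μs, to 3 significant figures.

25900 μs

Per-hop transmission t_tx = L/R = 16000/2790000000 = 5.73477 μs.
Per-hop propagation t_prop = 1800000/210000000 = 8571.43 μs.
Pipeline fill: first packet needs 3·t_tx to clear all hops; remaining 25 packets each add one t_tx.
Total = (3+26-1)·t_tx + 3·t_prop = 28·5.73477 + 3·8571.43 = 25900 μs.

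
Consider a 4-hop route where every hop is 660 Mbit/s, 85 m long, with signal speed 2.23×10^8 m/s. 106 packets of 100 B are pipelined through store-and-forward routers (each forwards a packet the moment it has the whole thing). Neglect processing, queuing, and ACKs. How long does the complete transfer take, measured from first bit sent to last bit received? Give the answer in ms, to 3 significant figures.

0.134 ms

Per-hop transmission t_tx = L/R = 800/660000000 = 0.00121212 ms.
Per-hop propagation t_prop = 85/223000000 = 0.000381166 ms.
Pipeline fill: first packet needs 4·t_tx to clear all hops; remaining 105 packets each add one t_tx.
Total = (4+106-1)·t_tx + 4·t_prop = 109·0.00121212 + 4·0.000381166 = 0.134 ms.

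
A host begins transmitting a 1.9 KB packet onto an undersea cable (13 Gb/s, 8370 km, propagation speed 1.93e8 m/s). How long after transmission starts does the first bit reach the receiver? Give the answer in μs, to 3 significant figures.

43400 μs

First bit experiences only propagation delay: d/s = 8370000/193000000 = 43400 μs.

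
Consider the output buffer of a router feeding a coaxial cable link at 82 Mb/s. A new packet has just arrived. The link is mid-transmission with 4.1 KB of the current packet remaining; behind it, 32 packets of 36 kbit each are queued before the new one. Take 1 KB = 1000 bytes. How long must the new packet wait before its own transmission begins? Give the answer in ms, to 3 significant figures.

14.4 ms

Each queued packet: L/R = 36000/82000000 = 0.439024 ms.
32 queued → 14.0488 ms.
Plus remaining 32800 bits of current packet: 0.4 ms.
Queuing delay = 14.4 ms.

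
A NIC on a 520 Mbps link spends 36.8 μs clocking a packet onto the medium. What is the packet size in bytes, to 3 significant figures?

2390 bytes

L = R × t_tx = 520000000 b/s × 3.68e-05 s = 19136 bits.
In bytes: 19136 / 8 = 2390 bytes.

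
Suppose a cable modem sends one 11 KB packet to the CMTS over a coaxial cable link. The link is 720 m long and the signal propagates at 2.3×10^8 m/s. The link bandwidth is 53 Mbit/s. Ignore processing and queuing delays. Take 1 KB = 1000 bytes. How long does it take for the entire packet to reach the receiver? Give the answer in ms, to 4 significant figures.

L = 88000 bits.
Transmission delay = L/R = 88000 / 53000000 = 1.66038 ms.
Propagation delay = d/s = 720 m / 2.3e+08 m/s = 0.00313043 ms.
Total = 1.664 ms.

1.664 ms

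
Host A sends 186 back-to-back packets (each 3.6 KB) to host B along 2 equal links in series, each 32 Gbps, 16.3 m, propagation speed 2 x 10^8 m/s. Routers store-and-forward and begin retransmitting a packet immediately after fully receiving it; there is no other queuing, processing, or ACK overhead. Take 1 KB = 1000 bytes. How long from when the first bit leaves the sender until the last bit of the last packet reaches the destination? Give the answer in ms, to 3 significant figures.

0.168 ms

Per-hop transmission t_tx = L/R = 28800/32000000000 = 0.0009 ms.
Per-hop propagation t_prop = 16.3/200000000 = 8.15e-05 ms.
Pipeline fill: first packet needs 2·t_tx to clear all hops; remaining 185 packets each add one t_tx.
Total = (2+186-1)·t_tx + 2·t_prop = 187·0.0009 + 2·8.15e-05 = 0.168 ms.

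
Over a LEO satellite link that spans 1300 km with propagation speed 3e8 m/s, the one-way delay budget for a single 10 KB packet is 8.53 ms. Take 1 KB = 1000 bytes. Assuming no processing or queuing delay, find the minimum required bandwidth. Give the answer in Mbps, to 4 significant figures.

19.06 Mbps

L = 80000 bits.
Propagation delay = 1300000 / 300000000 = 4.33333 ms.
Transmission budget = 8.53 − 4.33333 = 4.19667 ms.
R ≥ L / t_tx = 80000 bits / 0.00419667 s = 19.06 Mbps.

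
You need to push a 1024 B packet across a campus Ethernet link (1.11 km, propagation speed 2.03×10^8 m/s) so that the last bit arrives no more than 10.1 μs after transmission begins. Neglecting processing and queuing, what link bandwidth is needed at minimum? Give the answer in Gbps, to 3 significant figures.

L = 8192 bits.
Propagation delay = 1110 / 2.03e+08 = 5.46798 μs.
Transmission budget = 10.1 − 5.46798 = 4.63202 μs.
R ≥ L / t_tx = 8192 bits / 4.63202e-06 s = 1.77 Gbps.

1.77 Gbps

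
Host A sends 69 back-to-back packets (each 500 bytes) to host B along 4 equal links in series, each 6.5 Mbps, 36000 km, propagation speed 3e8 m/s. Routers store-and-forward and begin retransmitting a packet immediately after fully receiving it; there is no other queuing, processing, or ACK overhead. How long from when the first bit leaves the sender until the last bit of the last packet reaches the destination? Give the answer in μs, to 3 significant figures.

524000 μs

Per-hop transmission t_tx = L/R = 4000/6500000 = 615.385 μs.
Per-hop propagation t_prop = 36000000/300000000 = 120000 μs.
Pipeline fill: first packet needs 4·t_tx to clear all hops; remaining 68 packets each add one t_tx.
Total = (4+69-1)·t_tx + 4·t_prop = 72·615.385 + 4·120000 = 524000 μs.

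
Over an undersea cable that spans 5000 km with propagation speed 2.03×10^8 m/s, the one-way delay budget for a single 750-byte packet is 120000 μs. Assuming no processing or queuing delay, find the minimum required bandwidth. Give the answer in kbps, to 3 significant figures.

62.9 kbps

L = 6000 bits.
Propagation delay = 5000000 / 2.03e+08 = 24630.5 μs.
Transmission budget = 120000 − 24630.5 = 95369.5 μs.
R ≥ L / t_tx = 6000 bits / 0.0953695 s = 62.9 kbps.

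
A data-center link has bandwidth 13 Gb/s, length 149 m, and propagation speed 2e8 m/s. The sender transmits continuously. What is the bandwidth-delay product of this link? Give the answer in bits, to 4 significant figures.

9685 bits

Propagation delay = 149 / 200000000 = 7.45e-07 s.
BDP = R × t_prop = 13000000000 × 7.45e-07 = 9685 bits.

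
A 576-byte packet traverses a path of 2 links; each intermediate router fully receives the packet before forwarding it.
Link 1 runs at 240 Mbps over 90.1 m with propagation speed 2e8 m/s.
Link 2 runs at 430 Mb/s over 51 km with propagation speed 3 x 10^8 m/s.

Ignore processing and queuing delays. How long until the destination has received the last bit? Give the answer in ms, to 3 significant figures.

0.200 ms

L = 576 × 8 = 4608 bits.
Transmission delays (L/R per hop): 0.0192, 0.0107163 ms; sum = 0.0299163 ms.
Propagation delays (d/s per hop): 0.0004505, 0.17 ms; sum = 0.170451 ms.
End-to-end = 0.200 ms.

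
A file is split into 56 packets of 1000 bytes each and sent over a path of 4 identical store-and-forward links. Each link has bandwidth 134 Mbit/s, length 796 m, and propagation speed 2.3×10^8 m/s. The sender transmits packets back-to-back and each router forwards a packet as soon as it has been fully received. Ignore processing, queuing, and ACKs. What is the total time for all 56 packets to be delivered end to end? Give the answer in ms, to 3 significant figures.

Per-hop transmission t_tx = L/R = 8000/134000000 = 0.0597015 ms.
Per-hop propagation t_prop = 796/2.3e+08 = 0.00346087 ms.
Pipeline fill: first packet needs 4·t_tx to clear all hops; remaining 55 packets each add one t_tx.
Total = (4+56-1)·t_tx + 4·t_prop = 59·0.0597015 + 4·0.00346087 = 3.54 ms.

3.54 ms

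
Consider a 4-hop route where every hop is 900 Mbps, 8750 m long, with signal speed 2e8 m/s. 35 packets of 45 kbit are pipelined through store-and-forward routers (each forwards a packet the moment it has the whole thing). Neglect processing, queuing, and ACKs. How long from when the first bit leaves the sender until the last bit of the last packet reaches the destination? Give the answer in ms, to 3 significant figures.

2.08 ms

Per-hop transmission t_tx = L/R = 45000/900000000 = 0.05 ms.
Per-hop propagation t_prop = 8750/200000000 = 0.04375 ms.
Pipeline fill: first packet needs 4·t_tx to clear all hops; remaining 34 packets each add one t_tx.
Total = (4+35-1)·t_tx + 4·t_prop = 38·0.05 + 4·0.04375 = 2.08 ms.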